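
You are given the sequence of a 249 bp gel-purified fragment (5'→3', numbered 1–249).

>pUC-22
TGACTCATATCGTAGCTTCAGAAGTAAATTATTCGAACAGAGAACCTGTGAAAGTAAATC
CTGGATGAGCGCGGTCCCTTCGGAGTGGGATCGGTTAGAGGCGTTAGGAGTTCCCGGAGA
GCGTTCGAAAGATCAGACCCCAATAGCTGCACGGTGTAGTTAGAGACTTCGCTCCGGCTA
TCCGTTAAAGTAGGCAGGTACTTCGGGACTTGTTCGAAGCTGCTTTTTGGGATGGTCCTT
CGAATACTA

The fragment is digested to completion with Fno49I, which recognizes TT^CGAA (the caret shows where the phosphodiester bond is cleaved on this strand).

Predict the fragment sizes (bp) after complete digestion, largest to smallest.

92, 89, 33, 26, 9 bp

Fno49I sites (TTCGAA) start at positions 32, 124, 213, 239.
Fno49I cuts after base 2 of each site, so after positions 33, 125, 214, 240.
Linear molecule, 4 cuts → 5 fragments:
  1–33 → 33 bp
  34–125 → 92 bp
  126–214 → 89 bp
  215–240 → 26 bp
  241–249 → 9 bp
Sorted largest to smallest: 92, 89, 33, 26, 9 bp.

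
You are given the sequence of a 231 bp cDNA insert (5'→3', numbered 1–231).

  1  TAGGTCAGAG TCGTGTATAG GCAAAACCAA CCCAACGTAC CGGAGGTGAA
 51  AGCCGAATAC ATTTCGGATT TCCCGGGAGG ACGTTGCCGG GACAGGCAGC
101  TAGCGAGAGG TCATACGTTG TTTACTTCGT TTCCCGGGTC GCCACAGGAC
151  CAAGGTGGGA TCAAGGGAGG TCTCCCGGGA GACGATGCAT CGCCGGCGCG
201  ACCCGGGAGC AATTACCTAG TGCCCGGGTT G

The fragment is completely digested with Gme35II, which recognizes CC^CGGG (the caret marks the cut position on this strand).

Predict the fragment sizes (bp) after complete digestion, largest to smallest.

73, 61, 41, 28, 21, 7 bp

Gme35II sites (CCCGGG) start at positions 72, 133, 174, 202, 223.
Gme35II cuts after base 2 of each site, so after positions 73, 134, 175, 203, 224.
Linear molecule, 5 cuts → 6 fragments:
  1–73 → 73 bp
  74–134 → 61 bp
  135–175 → 41 bp
  176–203 → 28 bp
  204–224 → 21 bp
  225–231 → 7 bp
Sorted largest to smallest: 73, 61, 41, 28, 21, 7 bp.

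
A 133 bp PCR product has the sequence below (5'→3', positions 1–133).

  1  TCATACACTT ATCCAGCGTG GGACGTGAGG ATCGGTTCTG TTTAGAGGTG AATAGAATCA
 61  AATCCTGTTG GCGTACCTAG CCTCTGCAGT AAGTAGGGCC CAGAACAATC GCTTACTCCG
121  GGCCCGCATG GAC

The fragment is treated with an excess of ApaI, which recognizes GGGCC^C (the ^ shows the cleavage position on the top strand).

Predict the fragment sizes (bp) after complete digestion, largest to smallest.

100, 24, 9 bp

ApaI sites (GGGCCC) start at positions 96, 120.
ApaI cuts after base 5 of each site (before the last base), so after positions 100, 124.
Linear molecule, 2 cuts → 3 fragments:
  1–100 → 100 bp
  101–124 → 24 bp
  125–133 → 9 bp
Sorted largest to smallest: 100, 24, 9 bp.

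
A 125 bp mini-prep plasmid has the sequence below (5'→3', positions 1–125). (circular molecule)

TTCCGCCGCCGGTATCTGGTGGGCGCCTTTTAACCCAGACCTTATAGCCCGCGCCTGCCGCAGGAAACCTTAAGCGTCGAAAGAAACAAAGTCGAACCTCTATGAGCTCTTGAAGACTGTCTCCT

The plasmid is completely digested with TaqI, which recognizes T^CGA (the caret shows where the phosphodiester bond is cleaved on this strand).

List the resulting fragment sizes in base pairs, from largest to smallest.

110, 15 bp

TaqI sites (TCGA) start at positions 77, 92.
TaqI cuts after the first base of each site, so after positions 77, 92.
Circular molecule, 2 cuts → 2 fragments:
  78–92 → 15 bp
  93–125 then 1–77 → 33 + 77 = 110 bp
Sorted largest to smallest: 110, 15 bp.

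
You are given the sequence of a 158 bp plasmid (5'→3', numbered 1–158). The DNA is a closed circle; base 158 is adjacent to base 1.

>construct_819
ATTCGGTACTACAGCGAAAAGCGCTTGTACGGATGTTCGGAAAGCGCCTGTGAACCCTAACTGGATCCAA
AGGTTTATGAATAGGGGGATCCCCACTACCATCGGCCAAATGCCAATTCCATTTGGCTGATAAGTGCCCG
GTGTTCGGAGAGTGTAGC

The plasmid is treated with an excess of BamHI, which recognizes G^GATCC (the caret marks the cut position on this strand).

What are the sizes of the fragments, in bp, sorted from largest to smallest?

134, 24 bp

BamHI sites (GGATCC) start at positions 63, 87.
BamHI cuts after the first base of each site, so after positions 63, 87.
Circular molecule, 2 cuts → 2 fragments:
  64–87 → 24 bp
  88–158 then 1–63 → 71 + 63 = 134 bp
Sorted largest to smallest: 134, 24 bp.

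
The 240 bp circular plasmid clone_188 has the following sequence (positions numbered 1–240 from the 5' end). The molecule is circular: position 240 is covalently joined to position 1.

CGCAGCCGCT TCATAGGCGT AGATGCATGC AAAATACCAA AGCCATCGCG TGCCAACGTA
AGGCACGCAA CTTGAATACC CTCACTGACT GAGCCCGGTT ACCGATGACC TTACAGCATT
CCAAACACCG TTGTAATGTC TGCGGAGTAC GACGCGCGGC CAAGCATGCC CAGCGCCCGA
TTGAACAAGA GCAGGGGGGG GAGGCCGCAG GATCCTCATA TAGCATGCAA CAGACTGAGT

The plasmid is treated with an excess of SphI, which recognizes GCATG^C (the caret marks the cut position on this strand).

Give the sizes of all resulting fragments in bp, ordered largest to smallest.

SphI sites (GCATGC) start at positions 25, 164, 223.
SphI cuts after base 5 of each site (before the last base), so after positions 29, 168, 227.
Circular molecule, 3 cuts → 3 fragments:
  30–168 → 139 bp
  169–227 → 59 bp
  228–240 then 1–29 → 13 + 29 = 42 bp
Sorted largest to smallest: 139, 59, 42 bp.

139, 59, 42 bp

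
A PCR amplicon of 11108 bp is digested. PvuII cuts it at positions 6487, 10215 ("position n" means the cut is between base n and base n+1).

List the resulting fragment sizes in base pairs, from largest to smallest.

Linear molecule, 2 cuts → 3 fragments:
  6487 − 0 = 6487 bp
  10215 − 6487 = 3728 bp
  11108 − 10215 = 893 bp
Sorted largest to smallest: 6487, 3728, 893 bp.

6487, 3728, 893 bp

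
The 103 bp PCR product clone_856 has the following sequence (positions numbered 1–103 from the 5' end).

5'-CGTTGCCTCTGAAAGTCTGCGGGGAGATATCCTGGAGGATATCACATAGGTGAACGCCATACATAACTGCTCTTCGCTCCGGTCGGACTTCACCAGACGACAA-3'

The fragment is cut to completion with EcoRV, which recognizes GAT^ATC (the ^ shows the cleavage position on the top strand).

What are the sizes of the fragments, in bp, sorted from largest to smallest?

EcoRV sites (GATATC) start at positions 26, 38.
EcoRV cuts after base 3 of each site, so after positions 28, 40.
Linear molecule, 2 cuts → 3 fragments:
  1–28 → 28 bp
  29–40 → 12 bp
  41–103 → 63 bp
Sorted largest to smallest: 63, 28, 12 bp.

63, 28, 12 bp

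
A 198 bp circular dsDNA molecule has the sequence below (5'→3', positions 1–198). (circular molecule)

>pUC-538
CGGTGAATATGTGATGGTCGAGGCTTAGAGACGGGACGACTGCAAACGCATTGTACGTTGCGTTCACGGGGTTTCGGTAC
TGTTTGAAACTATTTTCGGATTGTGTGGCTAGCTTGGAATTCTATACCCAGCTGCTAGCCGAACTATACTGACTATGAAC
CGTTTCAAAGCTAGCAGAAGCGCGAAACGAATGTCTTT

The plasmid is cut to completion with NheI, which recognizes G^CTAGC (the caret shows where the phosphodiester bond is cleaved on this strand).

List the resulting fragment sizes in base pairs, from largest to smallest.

136, 36, 26 bp

NheI sites (GCTAGC) start at positions 108, 134, 170.
NheI cuts after the first base of each site, so after positions 108, 134, 170.
Circular molecule, 3 cuts → 3 fragments:
  109–134 → 26 bp
  135–170 → 36 bp
  171–198 then 1–108 → 28 + 108 = 136 bp
Sorted largest to smallest: 136, 36, 26 bp.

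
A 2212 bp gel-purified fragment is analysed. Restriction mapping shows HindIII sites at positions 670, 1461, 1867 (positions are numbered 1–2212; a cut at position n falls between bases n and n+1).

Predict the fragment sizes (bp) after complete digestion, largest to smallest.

791, 670, 406, 345 bp

Linear molecule, 3 cuts → 4 fragments:
  670 − 0 = 670 bp
  1461 − 670 = 791 bp
  1867 − 1461 = 406 bp
  2212 − 1867 = 345 bp
Sorted largest to smallest: 791, 670, 406, 345 bp.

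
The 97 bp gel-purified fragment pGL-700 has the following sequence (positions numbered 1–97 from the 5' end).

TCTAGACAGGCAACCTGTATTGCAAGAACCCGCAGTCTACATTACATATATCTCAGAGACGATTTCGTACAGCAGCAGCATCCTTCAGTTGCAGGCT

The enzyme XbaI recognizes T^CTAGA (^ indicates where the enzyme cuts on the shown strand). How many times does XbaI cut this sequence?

1

TCTAGA occurs starting at position 1.
XbaI cuts at 1 site.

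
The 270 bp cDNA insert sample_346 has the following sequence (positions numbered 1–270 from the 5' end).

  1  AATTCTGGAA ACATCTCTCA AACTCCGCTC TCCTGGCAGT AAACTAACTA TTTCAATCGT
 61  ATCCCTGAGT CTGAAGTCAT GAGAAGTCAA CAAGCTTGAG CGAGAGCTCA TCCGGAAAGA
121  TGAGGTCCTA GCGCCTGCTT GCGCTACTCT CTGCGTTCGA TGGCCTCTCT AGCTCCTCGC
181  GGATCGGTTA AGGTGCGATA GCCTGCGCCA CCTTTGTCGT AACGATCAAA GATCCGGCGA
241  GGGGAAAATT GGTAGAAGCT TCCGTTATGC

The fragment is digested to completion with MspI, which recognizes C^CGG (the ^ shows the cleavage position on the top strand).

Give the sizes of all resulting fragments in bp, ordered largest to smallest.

MspI sites (CCGG) start at positions 112, 234.
MspI cuts after the first base of each site, so after positions 112, 234.
Linear molecule, 2 cuts → 3 fragments:
  1–112 → 112 bp
  113–234 → 122 bp
  235–270 → 36 bp
Sorted largest to smallest: 122, 112, 36 bp.

122, 112, 36 bp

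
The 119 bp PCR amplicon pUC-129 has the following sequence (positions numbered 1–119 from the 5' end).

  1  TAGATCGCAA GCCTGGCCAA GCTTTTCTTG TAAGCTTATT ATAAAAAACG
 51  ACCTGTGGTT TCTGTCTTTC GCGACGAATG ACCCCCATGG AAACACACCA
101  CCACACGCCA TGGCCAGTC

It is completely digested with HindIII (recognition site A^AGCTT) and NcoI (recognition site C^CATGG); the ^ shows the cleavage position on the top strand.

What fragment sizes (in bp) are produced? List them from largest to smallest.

HindIII sites (AAGCTT) start at positions 19, 32.
HindIII cuts after the first base of each site, so after positions 19, 32.
NcoI sites (CCATGG) start at positions 85, 108.
NcoI cuts after the first base of each site, so after positions 85, 108.
Combined cut positions: 19, 32, 85, 108.
Linear molecule, 4 cuts → 5 fragments:
  1–19 → 19 bp
  20–32 → 13 bp
  33–85 → 53 bp
  86–108 → 23 bp
  109–119 → 11 bp
Sorted largest to smallest: 53, 23, 19, 13, 11 bp.

53, 23, 19, 13, 11 bp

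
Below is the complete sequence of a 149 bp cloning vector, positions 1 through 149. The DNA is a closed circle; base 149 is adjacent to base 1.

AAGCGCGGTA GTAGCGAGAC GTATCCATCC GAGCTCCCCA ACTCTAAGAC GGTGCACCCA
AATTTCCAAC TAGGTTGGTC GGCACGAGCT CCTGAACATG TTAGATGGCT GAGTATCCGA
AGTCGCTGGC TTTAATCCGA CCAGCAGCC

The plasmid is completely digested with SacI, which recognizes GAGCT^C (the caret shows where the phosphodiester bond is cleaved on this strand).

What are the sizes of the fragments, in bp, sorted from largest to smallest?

SacI sites (GAGCTC) start at positions 31, 86.
SacI cuts after base 5 of each site (before the last base), so after positions 35, 90.
Circular molecule, 2 cuts → 2 fragments:
  36–90 → 55 bp
  91–149 then 1–35 → 59 + 35 = 94 bp
Sorted largest to smallest: 94, 55 bp.

94, 55 bp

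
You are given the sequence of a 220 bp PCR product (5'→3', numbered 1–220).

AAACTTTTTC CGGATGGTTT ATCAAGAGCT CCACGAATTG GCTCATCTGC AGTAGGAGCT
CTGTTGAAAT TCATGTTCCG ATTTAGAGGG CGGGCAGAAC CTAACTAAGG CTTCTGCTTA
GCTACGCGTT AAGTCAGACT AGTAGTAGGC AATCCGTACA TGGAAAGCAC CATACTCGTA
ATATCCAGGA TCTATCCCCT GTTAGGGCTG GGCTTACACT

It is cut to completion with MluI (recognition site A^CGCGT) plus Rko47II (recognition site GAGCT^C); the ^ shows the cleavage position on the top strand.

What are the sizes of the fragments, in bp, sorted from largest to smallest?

The MluI site (ACGCGT) starts at position 124.
MluI cuts after the first base of each site, so after position 124.
Rko47II sites (GAGCTC) start at positions 26, 56.
Rko47II cuts after base 5 of each site (before the last base), so after positions 30, 60.
Combined cut positions: 30, 60, 124.
Linear molecule, 3 cuts → 4 fragments:
  1–30 → 30 bp
  31–60 → 30 bp
  61–124 → 64 bp
  125–220 → 96 bp
Sorted largest to smallest: 96, 64, 30, 30 bp.

96, 64, 30, 30 bp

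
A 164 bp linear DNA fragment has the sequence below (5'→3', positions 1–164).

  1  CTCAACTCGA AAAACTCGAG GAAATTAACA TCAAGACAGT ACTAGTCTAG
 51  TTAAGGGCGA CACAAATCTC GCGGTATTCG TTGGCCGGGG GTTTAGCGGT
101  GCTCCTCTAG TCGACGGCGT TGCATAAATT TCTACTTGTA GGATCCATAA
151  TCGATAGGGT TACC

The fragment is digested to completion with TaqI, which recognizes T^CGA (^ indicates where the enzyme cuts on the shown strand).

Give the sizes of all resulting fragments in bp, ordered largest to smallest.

95, 40, 13, 9, 7 bp

TaqI sites (TCGA) start at positions 7, 16, 111, 151.
TaqI cuts after the first base of each site, so after positions 7, 16, 111, 151.
Linear molecule, 4 cuts → 5 fragments:
  1–7 → 7 bp
  8–16 → 9 bp
  17–111 → 95 bp
  112–151 → 40 bp
  152–164 → 13 bp
Sorted largest to smallest: 95, 40, 13, 9, 7 bp.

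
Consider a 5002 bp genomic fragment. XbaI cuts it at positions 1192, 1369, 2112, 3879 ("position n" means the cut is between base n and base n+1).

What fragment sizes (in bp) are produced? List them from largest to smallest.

1767, 1192, 1123, 743, 177 bp

Linear molecule, 4 cuts → 5 fragments:
  1192 − 0 = 1192 bp
  1369 − 1192 = 177 bp
  2112 − 1369 = 743 bp
  3879 − 2112 = 1767 bp
  5002 − 3879 = 1123 bp
Sorted largest to smallest: 1767, 1192, 1123, 743, 177 bp.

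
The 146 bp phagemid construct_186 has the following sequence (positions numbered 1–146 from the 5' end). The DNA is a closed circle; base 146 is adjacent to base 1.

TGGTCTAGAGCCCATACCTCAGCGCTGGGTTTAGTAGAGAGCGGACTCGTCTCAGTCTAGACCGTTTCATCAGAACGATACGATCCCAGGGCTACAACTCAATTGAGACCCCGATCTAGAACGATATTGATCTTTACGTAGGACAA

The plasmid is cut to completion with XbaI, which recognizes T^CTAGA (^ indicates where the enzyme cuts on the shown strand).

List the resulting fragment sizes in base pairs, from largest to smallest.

XbaI sites (TCTAGA) start at positions 4, 56, 115.
XbaI cuts after the first base of each site, so after positions 4, 56, 115.
Circular molecule, 3 cuts → 3 fragments:
  5–56 → 52 bp
  57–115 → 59 bp
  116–146 then 1–4 → 31 + 4 = 35 bp
Sorted largest to smallest: 59, 52, 35 bp.

59, 52, 35 bp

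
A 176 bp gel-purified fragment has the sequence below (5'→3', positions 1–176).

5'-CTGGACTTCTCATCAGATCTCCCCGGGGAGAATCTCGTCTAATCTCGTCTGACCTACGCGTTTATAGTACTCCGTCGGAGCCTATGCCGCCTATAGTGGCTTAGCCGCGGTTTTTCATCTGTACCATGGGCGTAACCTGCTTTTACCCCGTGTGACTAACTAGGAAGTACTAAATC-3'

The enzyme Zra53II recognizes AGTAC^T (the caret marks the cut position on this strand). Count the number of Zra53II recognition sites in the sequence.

2

AGTACT occurs starting at positions 66, 166.
Zra53II cuts at 2 sites.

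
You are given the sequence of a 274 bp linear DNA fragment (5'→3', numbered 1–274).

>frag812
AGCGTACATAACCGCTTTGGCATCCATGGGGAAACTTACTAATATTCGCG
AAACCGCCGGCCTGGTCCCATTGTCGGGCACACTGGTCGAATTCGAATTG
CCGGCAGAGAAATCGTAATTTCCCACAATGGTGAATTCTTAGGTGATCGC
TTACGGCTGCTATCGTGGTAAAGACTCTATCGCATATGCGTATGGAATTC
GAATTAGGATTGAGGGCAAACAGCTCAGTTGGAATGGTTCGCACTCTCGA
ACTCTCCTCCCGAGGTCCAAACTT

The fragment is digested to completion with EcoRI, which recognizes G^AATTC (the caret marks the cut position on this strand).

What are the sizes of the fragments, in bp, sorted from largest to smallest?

EcoRI sites (GAATTC) start at positions 89, 133, 195.
EcoRI cuts after the first base of each site, so after positions 89, 133, 195.
Linear molecule, 3 cuts → 4 fragments:
  1–89 → 89 bp
  90–133 → 44 bp
  134–195 → 62 bp
  196–274 → 79 bp
Sorted largest to smallest: 89, 79, 62, 44 bp.

89, 79, 62, 44 bp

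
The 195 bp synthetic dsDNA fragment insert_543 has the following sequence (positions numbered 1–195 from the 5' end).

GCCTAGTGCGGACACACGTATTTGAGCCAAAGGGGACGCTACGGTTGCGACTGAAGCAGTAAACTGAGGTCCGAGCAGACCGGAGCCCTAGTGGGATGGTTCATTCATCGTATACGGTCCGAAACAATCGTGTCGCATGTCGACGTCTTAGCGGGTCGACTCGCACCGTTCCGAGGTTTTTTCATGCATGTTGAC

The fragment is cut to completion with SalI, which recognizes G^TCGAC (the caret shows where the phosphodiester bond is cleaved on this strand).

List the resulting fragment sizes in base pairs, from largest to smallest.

139, 40, 16 bp

SalI sites (GTCGAC) start at positions 139, 155.
SalI cuts after the first base of each site, so after positions 139, 155.
Linear molecule, 2 cuts → 3 fragments:
  1–139 → 139 bp
  140–155 → 16 bp
  156–195 → 40 bp
Sorted largest to smallest: 139, 40, 16 bp.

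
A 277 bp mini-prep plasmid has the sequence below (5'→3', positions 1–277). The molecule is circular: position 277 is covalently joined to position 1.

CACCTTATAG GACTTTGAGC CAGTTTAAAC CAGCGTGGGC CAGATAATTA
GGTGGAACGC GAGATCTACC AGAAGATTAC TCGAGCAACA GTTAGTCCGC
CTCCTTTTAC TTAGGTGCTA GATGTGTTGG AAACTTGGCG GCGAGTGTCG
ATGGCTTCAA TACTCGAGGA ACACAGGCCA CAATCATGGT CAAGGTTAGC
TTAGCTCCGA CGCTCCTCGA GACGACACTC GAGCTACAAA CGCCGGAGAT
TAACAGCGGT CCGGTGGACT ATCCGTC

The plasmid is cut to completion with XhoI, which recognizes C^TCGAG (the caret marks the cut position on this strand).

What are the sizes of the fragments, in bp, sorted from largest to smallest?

XhoI sites (CTCGAG) start at positions 80, 163, 216, 228.
XhoI cuts after the first base of each site, so after positions 80, 163, 216, 228.
Circular molecule, 4 cuts → 4 fragments:
  81–163 → 83 bp
  164–216 → 53 bp
  217–228 → 12 bp
  229–277 then 1–80 → 49 + 80 = 129 bp
Sorted largest to smallest: 129, 83, 53, 12 bp.

129, 83, 53, 12 bp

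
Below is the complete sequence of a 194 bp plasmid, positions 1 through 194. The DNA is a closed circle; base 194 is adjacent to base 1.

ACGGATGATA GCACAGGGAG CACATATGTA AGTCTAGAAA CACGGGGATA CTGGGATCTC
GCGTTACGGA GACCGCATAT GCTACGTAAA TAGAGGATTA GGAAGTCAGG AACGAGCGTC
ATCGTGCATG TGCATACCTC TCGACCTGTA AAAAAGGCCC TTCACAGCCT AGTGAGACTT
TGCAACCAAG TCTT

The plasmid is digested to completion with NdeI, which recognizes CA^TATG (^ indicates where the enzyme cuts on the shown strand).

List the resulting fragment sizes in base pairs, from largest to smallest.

NdeI sites (CATATG) start at positions 23, 76.
NdeI cuts after base 2 of each site, so after positions 24, 77.
Circular molecule, 2 cuts → 2 fragments:
  25–77 → 53 bp
  78–194 then 1–24 → 117 + 24 = 141 bp
Sorted largest to smallest: 141, 53 bp.

141, 53 bp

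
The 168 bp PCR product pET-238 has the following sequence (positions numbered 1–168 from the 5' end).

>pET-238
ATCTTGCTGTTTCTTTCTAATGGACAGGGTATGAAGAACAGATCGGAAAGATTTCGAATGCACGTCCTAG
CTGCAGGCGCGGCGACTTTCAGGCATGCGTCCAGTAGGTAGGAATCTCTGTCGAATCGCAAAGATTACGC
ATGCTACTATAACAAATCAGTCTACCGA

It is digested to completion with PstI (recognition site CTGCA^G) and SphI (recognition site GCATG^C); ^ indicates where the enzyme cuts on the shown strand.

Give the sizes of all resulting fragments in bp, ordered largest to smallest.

The PstI site (CTGCAG) starts at position 71.
PstI cuts after base 5 of each site (before the last base), so after position 75.
SphI sites (GCATGC) start at positions 93, 139.
SphI cuts after base 5 of each site (before the last base), so after positions 97, 143.
Combined cut positions: 75, 97, 143.
Linear molecule, 3 cuts → 4 fragments:
  1–75 → 75 bp
  76–97 → 22 bp
  98–143 → 46 bp
  144–168 → 25 bp
Sorted largest to smallest: 75, 46, 25, 22 bp.

75, 46, 25, 22 bp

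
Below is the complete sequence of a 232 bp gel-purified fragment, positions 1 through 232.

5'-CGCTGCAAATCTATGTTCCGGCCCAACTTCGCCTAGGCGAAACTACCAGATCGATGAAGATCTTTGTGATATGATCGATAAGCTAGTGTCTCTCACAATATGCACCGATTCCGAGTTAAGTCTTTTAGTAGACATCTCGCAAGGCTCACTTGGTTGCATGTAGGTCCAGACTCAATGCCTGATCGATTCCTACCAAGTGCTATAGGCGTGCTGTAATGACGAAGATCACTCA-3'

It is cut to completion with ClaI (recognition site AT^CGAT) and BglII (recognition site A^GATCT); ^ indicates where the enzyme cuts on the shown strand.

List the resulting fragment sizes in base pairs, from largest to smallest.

ClaI sites (ATCGAT) start at positions 50, 74, 182.
ClaI cuts after base 2 of each site, so after positions 51, 75, 183.
The BglII site (AGATCT) starts at position 58.
BglII cuts after the first base of each site, so after position 58.
Combined cut positions: 51, 58, 75, 183.
Linear molecule, 4 cuts → 5 fragments:
  1–51 → 51 bp
  52–58 → 7 bp
  59–75 → 17 bp
  76–183 → 108 bp
  184–232 → 49 bp
Sorted largest to smallest: 108, 51, 49, 17, 7 bp.

108, 51, 49, 17, 7 bp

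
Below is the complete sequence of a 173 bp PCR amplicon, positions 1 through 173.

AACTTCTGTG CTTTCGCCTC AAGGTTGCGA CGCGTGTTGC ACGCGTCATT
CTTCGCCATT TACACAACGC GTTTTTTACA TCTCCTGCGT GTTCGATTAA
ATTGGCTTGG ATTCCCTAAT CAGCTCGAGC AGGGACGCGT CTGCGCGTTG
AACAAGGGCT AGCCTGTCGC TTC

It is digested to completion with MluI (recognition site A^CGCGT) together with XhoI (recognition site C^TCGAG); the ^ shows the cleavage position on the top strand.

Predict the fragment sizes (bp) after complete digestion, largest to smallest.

MluI sites (ACGCGT) start at positions 30, 41, 67, 135.
MluI cuts after the first base of each site, so after positions 30, 41, 67, 135.
The XhoI site (CTCGAG) starts at position 124.
XhoI cuts after the first base of each site, so after position 124.
Combined cut positions: 30, 41, 67, 124, 135.
Linear molecule, 5 cuts → 6 fragments:
  1–30 → 30 bp
  31–41 → 11 bp
  42–67 → 26 bp
  68–124 → 57 bp
  125–135 → 11 bp
  136–173 → 38 bp
Sorted largest to smallest: 57, 38, 30, 26, 11, 11 bp.

57, 38, 30, 26, 11, 11 bp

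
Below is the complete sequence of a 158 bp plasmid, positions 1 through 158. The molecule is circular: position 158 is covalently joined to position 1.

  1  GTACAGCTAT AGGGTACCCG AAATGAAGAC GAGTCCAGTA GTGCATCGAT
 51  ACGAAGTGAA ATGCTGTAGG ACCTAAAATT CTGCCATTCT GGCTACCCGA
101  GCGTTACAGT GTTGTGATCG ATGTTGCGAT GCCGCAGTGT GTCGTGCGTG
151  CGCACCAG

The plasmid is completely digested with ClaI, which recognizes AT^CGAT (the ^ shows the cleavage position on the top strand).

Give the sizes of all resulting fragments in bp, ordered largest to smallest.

86, 72 bp

ClaI sites (ATCGAT) start at positions 45, 117.
ClaI cuts after base 2 of each site, so after positions 46, 118.
Circular molecule, 2 cuts → 2 fragments:
  47–118 → 72 bp
  119–158 then 1–46 → 40 + 46 = 86 bp
Sorted largest to smallest: 86, 72 bp.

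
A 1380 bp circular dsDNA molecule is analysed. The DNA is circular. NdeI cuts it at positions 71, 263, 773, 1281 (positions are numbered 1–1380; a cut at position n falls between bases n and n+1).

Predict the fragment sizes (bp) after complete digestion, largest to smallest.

510, 508, 192, 170 bp

Circular molecule, 4 cuts → 4 fragments:
  263 − 71 = 192 bp
  773 − 263 = 510 bp
  1281 − 773 = 508 bp
  wrap: 1380 − 1281 + 71 = 170 bp
Sorted largest to smallest: 510, 508, 192, 170 bp.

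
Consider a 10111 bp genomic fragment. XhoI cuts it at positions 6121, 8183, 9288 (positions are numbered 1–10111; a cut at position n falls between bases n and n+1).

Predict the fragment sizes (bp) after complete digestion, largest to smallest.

6121, 2062, 1105, 823 bp

Linear molecule, 3 cuts → 4 fragments:
  6121 − 0 = 6121 bp
  8183 − 6121 = 2062 bp
  9288 − 8183 = 1105 bp
  10111 − 9288 = 823 bp
Sorted largest to smallest: 6121, 2062, 1105, 823 bp.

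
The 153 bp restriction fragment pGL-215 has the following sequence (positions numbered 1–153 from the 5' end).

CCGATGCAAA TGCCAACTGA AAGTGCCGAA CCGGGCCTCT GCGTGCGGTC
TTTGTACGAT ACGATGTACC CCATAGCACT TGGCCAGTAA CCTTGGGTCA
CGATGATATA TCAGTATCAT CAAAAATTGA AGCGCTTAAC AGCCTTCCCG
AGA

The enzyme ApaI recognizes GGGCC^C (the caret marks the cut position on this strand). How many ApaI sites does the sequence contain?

0

No occurrence of GGGCCC is present in the sequence.
ApaI does not cut: 0 sites.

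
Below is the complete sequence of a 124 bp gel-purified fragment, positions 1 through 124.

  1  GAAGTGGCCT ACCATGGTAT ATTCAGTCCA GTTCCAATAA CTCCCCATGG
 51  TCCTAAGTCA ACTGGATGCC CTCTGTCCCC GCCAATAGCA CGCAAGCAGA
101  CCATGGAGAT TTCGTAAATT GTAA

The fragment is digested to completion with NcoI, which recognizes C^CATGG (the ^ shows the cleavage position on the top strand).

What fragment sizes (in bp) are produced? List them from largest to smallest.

56, 33, 23, 12 bp

NcoI sites (CCATGG) start at positions 12, 45, 101.
NcoI cuts after the first base of each site, so after positions 12, 45, 101.
Linear molecule, 3 cuts → 4 fragments:
  1–12 → 12 bp
  13–45 → 33 bp
  46–101 → 56 bp
  102–124 → 23 bp
Sorted largest to smallest: 56, 33, 23, 12 bp.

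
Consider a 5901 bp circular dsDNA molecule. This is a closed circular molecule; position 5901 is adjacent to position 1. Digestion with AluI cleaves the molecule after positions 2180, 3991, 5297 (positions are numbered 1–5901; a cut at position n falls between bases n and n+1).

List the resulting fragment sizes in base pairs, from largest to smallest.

2784, 1811, 1306 bp

Circular molecule, 3 cuts → 3 fragments:
  3991 − 2180 = 1811 bp
  5297 − 3991 = 1306 bp
  wrap: 5901 − 5297 + 2180 = 2784 bp
Sorted largest to smallest: 2784, 1811, 1306 bp.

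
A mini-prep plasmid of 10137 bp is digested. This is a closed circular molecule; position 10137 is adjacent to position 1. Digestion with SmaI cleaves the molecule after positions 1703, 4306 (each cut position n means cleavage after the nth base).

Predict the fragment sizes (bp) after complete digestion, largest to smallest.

Circular molecule, 2 cuts → 2 fragments:
  4306 − 1703 = 2603 bp
  wrap: 10137 − 4306 + 1703 = 7534 bp
Sorted largest to smallest: 7534, 2603 bp.

7534, 2603 bp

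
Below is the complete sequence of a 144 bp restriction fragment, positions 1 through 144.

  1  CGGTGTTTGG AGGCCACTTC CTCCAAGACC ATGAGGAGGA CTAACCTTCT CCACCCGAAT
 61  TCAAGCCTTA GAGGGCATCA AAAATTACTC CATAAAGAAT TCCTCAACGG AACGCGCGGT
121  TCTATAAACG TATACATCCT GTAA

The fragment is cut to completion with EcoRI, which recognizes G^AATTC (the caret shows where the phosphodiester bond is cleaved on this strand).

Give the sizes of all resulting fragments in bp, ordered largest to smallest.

57, 47, 40 bp

EcoRI sites (GAATTC) start at positions 57, 97.
EcoRI cuts after the first base of each site, so after positions 57, 97.
Linear molecule, 2 cuts → 3 fragments:
  1–57 → 57 bp
  58–97 → 40 bp
  98–144 → 47 bp
Sorted largest to smallest: 57, 47, 40 bp.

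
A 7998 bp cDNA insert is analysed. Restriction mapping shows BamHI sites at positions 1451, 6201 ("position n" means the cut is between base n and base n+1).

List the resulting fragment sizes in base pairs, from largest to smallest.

4750, 1797, 1451 bp

Linear molecule, 2 cuts → 3 fragments:
  1451 − 0 = 1451 bp
  6201 − 1451 = 4750 bp
  7998 − 6201 = 1797 bp
Sorted largest to smallest: 4750, 1797, 1451 bp.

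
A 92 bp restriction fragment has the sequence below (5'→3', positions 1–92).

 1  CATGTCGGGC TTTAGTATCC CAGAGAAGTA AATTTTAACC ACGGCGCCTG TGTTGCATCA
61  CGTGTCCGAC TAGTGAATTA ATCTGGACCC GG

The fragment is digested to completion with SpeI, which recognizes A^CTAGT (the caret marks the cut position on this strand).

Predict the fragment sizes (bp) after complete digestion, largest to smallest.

69, 23 bp

The SpeI site (ACTAGT) starts at position 69.
SpeI cuts after the first base of each site, so after position 69.
Linear molecule, 1 cut → 2 fragments:
  1–69 → 69 bp
  70–92 → 23 bp
Sorted largest to smallest: 69, 23 bp.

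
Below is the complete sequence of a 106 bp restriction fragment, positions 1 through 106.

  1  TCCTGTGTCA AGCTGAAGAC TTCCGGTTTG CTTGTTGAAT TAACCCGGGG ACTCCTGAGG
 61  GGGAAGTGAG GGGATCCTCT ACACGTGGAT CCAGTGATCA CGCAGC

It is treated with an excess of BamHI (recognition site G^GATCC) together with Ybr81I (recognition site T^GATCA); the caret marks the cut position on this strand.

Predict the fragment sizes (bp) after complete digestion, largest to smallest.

BamHI sites (GGATCC) start at positions 72, 87.
BamHI cuts after the first base of each site, so after positions 72, 87.
The Ybr81I site (TGATCA) starts at position 95.
Ybr81I cuts after the first base of each site, so after position 95.
Combined cut positions: 72, 87, 95.
Linear molecule, 3 cuts → 4 fragments:
  1–72 → 72 bp
  73–87 → 15 bp
  88–95 → 8 bp
  96–106 → 11 bp
Sorted largest to smallest: 72, 15, 11, 8 bp.

72, 15, 11, 8 bp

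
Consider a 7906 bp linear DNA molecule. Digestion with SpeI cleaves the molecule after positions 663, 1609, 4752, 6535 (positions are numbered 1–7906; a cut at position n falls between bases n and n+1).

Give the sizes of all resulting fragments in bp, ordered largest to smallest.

3143, 1783, 1371, 946, 663 bp

Linear molecule, 4 cuts → 5 fragments:
  663 − 0 = 663 bp
  1609 − 663 = 946 bp
  4752 − 1609 = 3143 bp
  6535 − 4752 = 1783 bp
  7906 − 6535 = 1371 bp
Sorted largest to smallest: 3143, 1783, 1371, 946, 663 bp.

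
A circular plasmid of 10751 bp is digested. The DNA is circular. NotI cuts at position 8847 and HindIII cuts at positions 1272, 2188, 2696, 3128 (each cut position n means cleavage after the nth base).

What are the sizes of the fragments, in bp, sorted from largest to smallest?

Combined cut positions (sorted): 1272, 2188, 2696, 3128, 8847.
Circular molecule, 5 cuts → 5 fragments:
  2188 − 1272 = 916 bp
  2696 − 2188 = 508 bp
  3128 − 2696 = 432 bp
  8847 − 3128 = 5719 bp
  wrap: 10751 − 8847 + 1272 = 3176 bp
Sorted largest to smallest: 5719, 3176, 916, 508, 432 bp.

5719, 3176, 916, 508, 432 bp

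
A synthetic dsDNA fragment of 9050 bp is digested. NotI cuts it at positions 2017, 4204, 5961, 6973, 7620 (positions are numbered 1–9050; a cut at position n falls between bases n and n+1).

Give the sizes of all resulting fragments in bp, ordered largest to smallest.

2187, 2017, 1757, 1430, 1012, 647 bp

Linear molecule, 5 cuts → 6 fragments:
  2017 − 0 = 2017 bp
  4204 − 2017 = 2187 bp
  5961 − 4204 = 1757 bp
  6973 − 5961 = 1012 bp
  7620 − 6973 = 647 bp
  9050 − 7620 = 1430 bp
Sorted largest to smallest: 2187, 2017, 1757, 1430, 1012, 647 bp.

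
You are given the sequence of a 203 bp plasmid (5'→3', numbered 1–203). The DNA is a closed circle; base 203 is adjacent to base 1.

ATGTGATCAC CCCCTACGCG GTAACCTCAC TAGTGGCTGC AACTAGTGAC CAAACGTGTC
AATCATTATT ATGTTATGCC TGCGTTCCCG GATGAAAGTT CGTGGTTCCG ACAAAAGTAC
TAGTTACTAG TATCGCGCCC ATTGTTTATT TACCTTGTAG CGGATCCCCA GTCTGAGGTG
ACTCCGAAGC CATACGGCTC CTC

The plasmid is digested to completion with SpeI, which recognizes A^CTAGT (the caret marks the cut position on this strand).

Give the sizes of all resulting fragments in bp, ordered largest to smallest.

106, 77, 13, 7 bp

SpeI sites (ACTAGT) start at positions 29, 42, 119, 126.
SpeI cuts after the first base of each site, so after positions 29, 42, 119, 126.
Circular molecule, 4 cuts → 4 fragments:
  30–42 → 13 bp
  43–119 → 77 bp
  120–126 → 7 bp
  127–203 then 1–29 → 77 + 29 = 106 bp
Sorted largest to smallest: 106, 77, 13, 7 bp.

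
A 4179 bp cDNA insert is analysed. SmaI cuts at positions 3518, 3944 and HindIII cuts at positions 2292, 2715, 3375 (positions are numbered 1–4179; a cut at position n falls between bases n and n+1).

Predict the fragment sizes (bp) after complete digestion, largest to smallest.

2292, 660, 426, 423, 235, 143 bp

Combined cut positions (sorted): 2292, 2715, 3375, 3518, 3944.
Linear molecule, 5 cuts → 6 fragments:
  2292 − 0 = 2292 bp
  2715 − 2292 = 423 bp
  3375 − 2715 = 660 bp
  3518 − 3375 = 143 bp
  3944 − 3518 = 426 bp
  4179 − 3944 = 235 bp
Sorted largest to smallest: 2292, 660, 426, 423, 235, 143 bp.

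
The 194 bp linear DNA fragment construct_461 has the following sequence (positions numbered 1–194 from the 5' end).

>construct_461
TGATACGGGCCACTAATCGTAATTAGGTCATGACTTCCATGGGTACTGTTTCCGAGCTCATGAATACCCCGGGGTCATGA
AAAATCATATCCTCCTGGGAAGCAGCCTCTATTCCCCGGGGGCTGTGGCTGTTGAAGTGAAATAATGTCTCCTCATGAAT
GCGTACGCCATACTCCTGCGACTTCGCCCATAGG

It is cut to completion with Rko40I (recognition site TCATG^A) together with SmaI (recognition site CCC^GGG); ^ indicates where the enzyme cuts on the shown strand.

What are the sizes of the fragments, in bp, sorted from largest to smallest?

Rko40I sites (TCATGA) start at positions 28, 58, 75, 153.
Rko40I cuts after base 5 of each site (before the last base), so after positions 32, 62, 79, 157.
SmaI sites (CCCGGG) start at positions 68, 115.
SmaI cuts after base 3 of each site, so after positions 70, 117.
Combined cut positions: 32, 62, 70, 79, 117, 157.
Linear molecule, 6 cuts → 7 fragments:
  1–32 → 32 bp
  33–62 → 30 bp
  63–70 → 8 bp
  71–79 → 9 bp
  80–117 → 38 bp
  118–157 → 40 bp
  158–194 → 37 bp
Sorted largest to smallest: 40, 38, 37, 32, 30, 9, 8 bp.

40, 38, 37, 32, 30, 9, 8 bp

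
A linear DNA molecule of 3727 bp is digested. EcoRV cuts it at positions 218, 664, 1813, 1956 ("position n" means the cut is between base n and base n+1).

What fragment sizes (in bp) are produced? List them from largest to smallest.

1771, 1149, 446, 218, 143 bp

Linear molecule, 4 cuts → 5 fragments:
  218 − 0 = 218 bp
  664 − 218 = 446 bp
  1813 − 664 = 1149 bp
  1956 − 1813 = 143 bp
  3727 − 1956 = 1771 bp
Sorted largest to smallest: 1771, 1149, 446, 218, 143 bp.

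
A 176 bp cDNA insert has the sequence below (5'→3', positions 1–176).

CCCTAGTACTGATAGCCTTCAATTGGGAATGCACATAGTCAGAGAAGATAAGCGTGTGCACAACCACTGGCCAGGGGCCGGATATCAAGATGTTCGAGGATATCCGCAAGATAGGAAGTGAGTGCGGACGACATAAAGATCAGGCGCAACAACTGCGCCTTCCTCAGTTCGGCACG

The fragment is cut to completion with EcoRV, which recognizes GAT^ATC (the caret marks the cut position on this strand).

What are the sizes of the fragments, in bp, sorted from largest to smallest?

EcoRV sites (GATATC) start at positions 81, 99.
EcoRV cuts after base 3 of each site, so after positions 83, 101.
Linear molecule, 2 cuts → 3 fragments:
  1–83 → 83 bp
  84–101 → 18 bp
  102–176 → 75 bp
Sorted largest to smallest: 83, 75, 18 bp.

83, 75, 18 bp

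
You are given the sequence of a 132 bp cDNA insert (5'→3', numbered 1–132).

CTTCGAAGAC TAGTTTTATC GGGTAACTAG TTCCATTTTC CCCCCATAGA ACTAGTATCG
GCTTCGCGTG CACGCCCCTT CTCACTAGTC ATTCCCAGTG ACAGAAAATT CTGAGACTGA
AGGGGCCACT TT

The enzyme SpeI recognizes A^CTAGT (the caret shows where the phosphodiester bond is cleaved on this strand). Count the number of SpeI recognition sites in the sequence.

ACTAGT occurs starting at positions 9, 26, 51, 84.
SpeI cuts at 4 sites.

4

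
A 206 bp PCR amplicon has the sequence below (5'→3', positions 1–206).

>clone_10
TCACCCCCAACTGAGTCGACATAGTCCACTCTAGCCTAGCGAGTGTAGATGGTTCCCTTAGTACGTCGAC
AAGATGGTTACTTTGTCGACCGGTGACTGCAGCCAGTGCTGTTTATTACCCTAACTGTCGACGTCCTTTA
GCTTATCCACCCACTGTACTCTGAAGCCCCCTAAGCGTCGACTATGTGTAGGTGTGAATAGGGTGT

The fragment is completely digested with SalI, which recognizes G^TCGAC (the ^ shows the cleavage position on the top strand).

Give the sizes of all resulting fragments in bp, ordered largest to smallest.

50, 50, 42, 29, 20, 15 bp

SalI sites (GTCGAC) start at positions 15, 65, 85, 127, 177.
SalI cuts after the first base of each site, so after positions 15, 65, 85, 127, 177.
Linear molecule, 5 cuts → 6 fragments:
  1–15 → 15 bp
  16–65 → 50 bp
  66–85 → 20 bp
  86–127 → 42 bp
  128–177 → 50 bp
  178–206 → 29 bp
Sorted largest to smallest: 50, 50, 42, 29, 20, 15 bp.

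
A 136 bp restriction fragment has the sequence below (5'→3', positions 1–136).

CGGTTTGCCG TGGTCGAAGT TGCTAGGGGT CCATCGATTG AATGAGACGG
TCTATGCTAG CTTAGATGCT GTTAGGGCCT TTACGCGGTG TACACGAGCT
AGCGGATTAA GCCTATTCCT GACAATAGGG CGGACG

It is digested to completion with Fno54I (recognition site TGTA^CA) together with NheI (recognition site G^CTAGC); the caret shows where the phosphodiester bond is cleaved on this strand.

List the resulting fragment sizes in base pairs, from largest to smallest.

56, 38, 36, 6 bp

The Fno54I site (TGTACA) starts at position 89.
Fno54I cuts after base 4 of each site, so after position 92.
NheI sites (GCTAGC) start at positions 56, 98.
NheI cuts after the first base of each site, so after positions 56, 98.
Combined cut positions: 56, 92, 98.
Linear molecule, 3 cuts → 4 fragments:
  1–56 → 56 bp
  57–92 → 36 bp
  93–98 → 6 bp
  99–136 → 38 bp
Sorted largest to smallest: 56, 38, 36, 6 bp.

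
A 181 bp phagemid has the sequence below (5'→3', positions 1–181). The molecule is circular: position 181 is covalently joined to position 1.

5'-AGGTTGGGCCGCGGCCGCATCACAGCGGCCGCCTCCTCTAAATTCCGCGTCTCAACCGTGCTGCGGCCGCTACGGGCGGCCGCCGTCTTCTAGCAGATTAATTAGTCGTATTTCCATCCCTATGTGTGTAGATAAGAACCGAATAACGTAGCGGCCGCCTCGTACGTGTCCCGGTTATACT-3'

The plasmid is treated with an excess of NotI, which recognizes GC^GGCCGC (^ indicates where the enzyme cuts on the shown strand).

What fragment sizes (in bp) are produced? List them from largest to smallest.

75, 41, 38, 14, 13 bp

NotI sites (GCGGCCGC) start at positions 11, 25, 63, 76, 151.
NotI cuts after base 2 of each site, so after positions 12, 26, 64, 77, 152.
Circular molecule, 5 cuts → 5 fragments:
  13–26 → 14 bp
  27–64 → 38 bp
  65–77 → 13 bp
  78–152 → 75 bp
  153–181 then 1–12 → 29 + 12 = 41 bp
Sorted largest to smallest: 75, 41, 38, 14, 13 bp.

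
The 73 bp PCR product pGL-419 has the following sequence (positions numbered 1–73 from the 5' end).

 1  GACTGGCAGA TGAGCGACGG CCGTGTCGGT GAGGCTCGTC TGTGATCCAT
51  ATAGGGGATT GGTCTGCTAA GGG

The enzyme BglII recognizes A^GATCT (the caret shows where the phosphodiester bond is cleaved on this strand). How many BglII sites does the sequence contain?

No occurrence of AGATCT is present in the sequence.
BglII does not cut: 0 sites.

0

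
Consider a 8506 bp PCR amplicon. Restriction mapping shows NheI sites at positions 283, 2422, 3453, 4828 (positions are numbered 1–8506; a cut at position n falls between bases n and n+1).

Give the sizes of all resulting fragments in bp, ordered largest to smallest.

3678, 2139, 1375, 1031, 283 bp

Linear molecule, 4 cuts → 5 fragments:
  283 − 0 = 283 bp
  2422 − 283 = 2139 bp
  3453 − 2422 = 1031 bp
  4828 − 3453 = 1375 bp
  8506 − 4828 = 3678 bp
Sorted largest to smallest: 3678, 2139, 1375, 1031, 283 bp.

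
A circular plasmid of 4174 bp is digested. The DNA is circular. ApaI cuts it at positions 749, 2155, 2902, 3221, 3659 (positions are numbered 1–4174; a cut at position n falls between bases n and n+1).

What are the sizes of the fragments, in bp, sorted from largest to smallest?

1406, 1264, 747, 438, 319 bp

Circular molecule, 5 cuts → 5 fragments:
  2155 − 749 = 1406 bp
  2902 − 2155 = 747 bp
  3221 − 2902 = 319 bp
  3659 − 3221 = 438 bp
  wrap: 4174 − 3659 + 749 = 1264 bp
Sorted largest to smallest: 1406, 1264, 747, 438, 319 bp.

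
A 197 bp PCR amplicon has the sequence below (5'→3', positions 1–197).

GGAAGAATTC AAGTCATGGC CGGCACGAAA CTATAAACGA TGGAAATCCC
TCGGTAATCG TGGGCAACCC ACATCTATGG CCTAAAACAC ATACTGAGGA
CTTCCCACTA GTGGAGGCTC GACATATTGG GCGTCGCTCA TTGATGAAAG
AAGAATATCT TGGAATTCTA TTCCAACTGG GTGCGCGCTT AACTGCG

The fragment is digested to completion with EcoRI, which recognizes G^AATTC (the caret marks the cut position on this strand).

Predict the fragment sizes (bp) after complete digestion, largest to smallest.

EcoRI sites (GAATTC) start at positions 5, 163.
EcoRI cuts after the first base of each site, so after positions 5, 163.
Linear molecule, 2 cuts → 3 fragments:
  1–5 → 5 bp
  6–163 → 158 bp
  164–197 → 34 bp
Sorted largest to smallest: 158, 34, 5 bp.

158, 34, 5 bp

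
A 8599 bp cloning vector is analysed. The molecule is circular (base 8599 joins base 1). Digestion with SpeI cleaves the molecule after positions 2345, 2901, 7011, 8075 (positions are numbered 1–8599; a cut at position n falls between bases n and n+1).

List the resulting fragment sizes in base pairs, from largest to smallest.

Circular molecule, 4 cuts → 4 fragments:
  2901 − 2345 = 556 bp
  7011 − 2901 = 4110 bp
  8075 − 7011 = 1064 bp
  wrap: 8599 − 8075 + 2345 = 2869 bp
Sorted largest to smallest: 4110, 2869, 1064, 556 bp.

4110, 2869, 1064, 556 bp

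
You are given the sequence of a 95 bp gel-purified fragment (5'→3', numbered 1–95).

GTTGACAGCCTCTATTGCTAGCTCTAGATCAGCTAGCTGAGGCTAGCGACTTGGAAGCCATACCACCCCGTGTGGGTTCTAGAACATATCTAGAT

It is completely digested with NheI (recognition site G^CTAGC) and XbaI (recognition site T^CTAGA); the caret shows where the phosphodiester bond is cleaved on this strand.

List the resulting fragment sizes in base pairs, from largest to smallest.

36, 17, 11, 10, 9, 6, 6 bp

NheI sites (GCTAGC) start at positions 17, 32, 42.
NheI cuts after the first base of each site, so after positions 17, 32, 42.
XbaI sites (TCTAGA) start at positions 23, 78, 89.
XbaI cuts after the first base of each site, so after positions 23, 78, 89.
Combined cut positions: 17, 23, 32, 42, 78, 89.
Linear molecule, 6 cuts → 7 fragments:
  1–17 → 17 bp
  18–23 → 6 bp
  24–32 → 9 bp
  33–42 → 10 bp
  43–78 → 36 bp
  79–89 → 11 bp
  90–95 → 6 bp
Sorted largest to smallest: 36, 17, 11, 10, 9, 6, 6 bp.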